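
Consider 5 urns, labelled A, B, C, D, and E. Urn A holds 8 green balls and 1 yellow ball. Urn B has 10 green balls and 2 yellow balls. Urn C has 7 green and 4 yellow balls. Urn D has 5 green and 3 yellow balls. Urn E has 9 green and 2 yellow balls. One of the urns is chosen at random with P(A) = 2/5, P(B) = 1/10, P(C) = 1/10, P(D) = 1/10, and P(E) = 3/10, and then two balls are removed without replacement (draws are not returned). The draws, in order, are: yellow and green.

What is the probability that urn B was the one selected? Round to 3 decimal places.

0.094

Compute the likelihood of the observed sequence for each case: P(data | urn A) = (1/9)(8/8) = 0.11111; P(data | urn B) = (2/12)(10/11) = 0.15152; P(data | urn C) = (4/11)(7/10) = 0.25455; P(data | urn D) = (3/8)(5/7) = 0.26786; P(data | urn E) = (2/11)(9/10) = 0.16364.
The prior-weighted likelihoods are 2/5 · 0.11111 = 0.044444, 1/10 · 0.15152 = 0.015152, 1/10 · 0.25455 = 0.025455, 1/10 · 0.26786 = 0.026786, 3/10 · 0.16364 = 0.049091; summing to 0.16093.
So P(urn B | data) = (0.015152) / (0.16093) = 0.094151.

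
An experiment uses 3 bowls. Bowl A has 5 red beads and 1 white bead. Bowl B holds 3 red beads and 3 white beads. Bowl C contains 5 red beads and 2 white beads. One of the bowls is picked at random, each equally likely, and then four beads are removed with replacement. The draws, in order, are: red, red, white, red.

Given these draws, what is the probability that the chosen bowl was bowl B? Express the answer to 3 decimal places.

For each hypothesis, P(data | H) works out to: P(data | bowl A) = (5/6)(5/6)(1/6)(5/6) = 0.096451; P(data | bowl B) = (3/6)(3/6)(3/6)(3/6) = 0.0625; P(data | bowl C) = (5/7)(5/7)(2/7)(5/7) = 0.10412.
Multiplying each by its prior: 1/3 · 0.096451 = 0.03215, 1/3 · 0.0625 = 0.020833, 1/3 · 0.10412 = 0.034708; summing to 0.087691.
So P(bowl B | data) = (0.020833) / (0.087691) = 0.23758.

0.238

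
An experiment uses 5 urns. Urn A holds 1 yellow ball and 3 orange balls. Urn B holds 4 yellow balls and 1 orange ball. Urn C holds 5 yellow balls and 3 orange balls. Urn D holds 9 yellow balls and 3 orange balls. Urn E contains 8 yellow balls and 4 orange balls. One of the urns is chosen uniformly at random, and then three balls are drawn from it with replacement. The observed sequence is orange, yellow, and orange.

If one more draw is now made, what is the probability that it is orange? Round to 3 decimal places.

For each hypothesis, P(data | H) works out to: P(data | urn A) = (3/4)(1/4)(3/4) = 0.14062; P(data | urn B) = (1/5)(4/5)(1/5) = 0.032; P(data | urn C) = (3/8)(5/8)(3/8) = 0.087891; P(data | urn D) = (3/12)(9/12)(3/12) = 0.046875; P(data | urn E) = (4/12)(8/12)(4/12) = 0.074074.
Multiplying each by its prior: 1/5 · 0.14062 = 0.028125, 1/5 · 0.032 = 0.0064, 1/5 · 0.087891 = 0.017578, 1/5 · 0.046875 = 0.009375, 1/5 · 0.074074 = 0.014815; these sum to 0.076293.
Dividing through by the total gives posterior P(urn A | data) = 0.36864, P(urn B | data) = 0.083887, P(urn C | data) = 0.2304, P(urn D | data) = 0.12288, P(urn E | data) = 0.19418.
The predictive probability is P(orange next | data) = (3/4)(0.36864) + (1/5)(0.083887) + (3/8)(0.2304) + (1/4)(0.12288) + (1/3)(0.19418) = 0.47511.

0.475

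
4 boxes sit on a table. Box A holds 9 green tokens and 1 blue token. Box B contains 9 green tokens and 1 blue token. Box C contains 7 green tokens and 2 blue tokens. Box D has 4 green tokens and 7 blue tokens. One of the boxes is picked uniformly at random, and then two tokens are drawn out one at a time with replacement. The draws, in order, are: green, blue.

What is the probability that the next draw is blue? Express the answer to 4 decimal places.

0.3486

Under each hypothesis, the probability of the observed sequence is: P(data | box A) = (9/10)(1/10) = 0.09; P(data | box B) = (9/10)(1/10) = 0.09; P(data | box C) = (7/9)(2/9) = 0.17284; P(data | box D) = (4/11)(7/11) = 0.2314.
Multiplying each by its prior: 1/4 · 0.09 = 0.0225, 1/4 · 0.09 = 0.0225, 1/4 · 0.17284 = 0.04321, 1/4 · 0.2314 = 0.057851; summing to 0.14606.
Dividing through by the total gives posterior P(box A | data) = 0.15405, P(box B | data) = 0.15405, P(box C | data) = 0.29583, P(box D | data) = 0.39608.
So P(blue next | data) = Σ P(blue next | H) P(H | data) = (1/10)(0.15405) + (1/10)(0.15405) + (2/9)(0.29583) + (7/11)(0.39608) = 0.3486.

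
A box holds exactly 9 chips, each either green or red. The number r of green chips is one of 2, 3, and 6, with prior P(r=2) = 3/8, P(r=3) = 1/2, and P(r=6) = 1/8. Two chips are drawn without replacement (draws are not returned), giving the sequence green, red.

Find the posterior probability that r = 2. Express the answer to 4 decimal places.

Compute the likelihood of the observed sequence for each case: P(data | r = 2) = (2/9)(7/8) = 7/36; P(data | r = 3) = (3/9)(6/8) = 1/4; P(data | r = 6) = (6/9)(3/8) = 1/4.
Multiplying each by its prior: 3/8 · 7/36 = 7/96, 1/2 · 1/4 = 1/8, 1/8 · 1/4 = 1/32; these sum to 11/48.
Therefore the posterior P(r = 2 | data) = (7/96) / (11/48) = 7/22.

0.3182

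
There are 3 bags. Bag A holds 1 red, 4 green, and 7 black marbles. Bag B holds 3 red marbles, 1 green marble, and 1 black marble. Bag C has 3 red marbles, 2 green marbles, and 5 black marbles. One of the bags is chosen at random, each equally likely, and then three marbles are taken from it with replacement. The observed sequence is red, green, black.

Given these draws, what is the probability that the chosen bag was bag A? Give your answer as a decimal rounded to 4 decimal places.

0.2308

For each hypothesis, P(data | H) works out to: P(data | bag A) = (1/12)(4/12)(7/12) = 0.016204; P(data | bag B) = (3/5)(1/5)(1/5) = 0.024; P(data | bag C) = (3/10)(2/10)(5/10) = 0.03.
The prior-weighted likelihoods are 1/3 · 0.016204 = 0.0054012, 1/3 · 0.024 = 0.008, 1/3 · 0.03 = 0.01; summing to 0.023401.
Therefore the posterior P(bag A | data) = (0.0054012) / (0.023401) = 0.23081.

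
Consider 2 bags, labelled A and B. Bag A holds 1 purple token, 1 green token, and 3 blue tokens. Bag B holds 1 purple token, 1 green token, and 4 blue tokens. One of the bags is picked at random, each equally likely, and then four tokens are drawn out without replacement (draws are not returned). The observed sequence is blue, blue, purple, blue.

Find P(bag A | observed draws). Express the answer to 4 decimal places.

0.4286

The likelihood of the observed sequence under each hypothesis: P(data | bag A) = (3/5)(2/4)(1/3)(1/2) = 1/20; P(data | bag B) = (4/6)(3/5)(1/4)(2/3) = 1/15.
The prior-weighted likelihoods are 1/2 · 1/20 = 1/40, 1/2 · 1/15 = 1/30; with total 7/120.
So P(bag A | data) = (1/40) / (7/120) = 3/7.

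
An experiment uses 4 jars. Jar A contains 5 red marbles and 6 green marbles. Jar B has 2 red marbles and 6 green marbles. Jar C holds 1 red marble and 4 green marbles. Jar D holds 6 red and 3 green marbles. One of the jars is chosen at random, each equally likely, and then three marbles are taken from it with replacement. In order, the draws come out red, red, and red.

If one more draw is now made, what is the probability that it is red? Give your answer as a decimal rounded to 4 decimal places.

Compute the likelihood of the observed sequence for each case: P(data | jar A) = (5/11)(5/11)(5/11) = 0.093914; P(data | jar B) = (2/8)(2/8)(2/8) = 0.015625; P(data | jar C) = (1/5)(1/5)(1/5) = 0.008; P(data | jar D) = (6/9)(6/9)(6/9) = 0.2963.
The prior-weighted likelihoods are 1/4 · 0.093914 = 0.023479, 1/4 · 0.015625 = 0.0039062, 1/4 · 0.008 = 0.002, 1/4 · 0.2963 = 0.074074; summing to 0.10346.
Dividing through by the total gives posterior P(jar A | data) = 0.22694, P(jar B | data) = 0.037757, P(jar C | data) = 0.019331, P(jar D | data) = 0.71598.
The predictive probability is P(red next | data) = (5/11)(0.22694) + (1/4)(0.037757) + (1/5)(0.019331) + (2/3)(0.71598) = 0.59378.

0.5938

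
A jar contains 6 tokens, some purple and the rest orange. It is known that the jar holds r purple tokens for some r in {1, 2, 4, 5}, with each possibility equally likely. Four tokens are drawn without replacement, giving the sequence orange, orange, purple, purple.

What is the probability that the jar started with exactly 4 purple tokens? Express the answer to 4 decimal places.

For each hypothesis, P(data | H) works out to: P(data | r = 1) = (5/6)(4/5)(1/4)(0/3) = 0; P(data | r = 2) = (4/6)(3/5)(2/4)(1/3) = 1/15; P(data | r = 4) = (2/6)(1/5)(4/4)(3/3) = 1/15; P(data | r = 5) = (1/6)(0/5) = 0.
The prior-weighted likelihoods are 1/4 · 0 = 0, 1/4 · 1/15 = 1/60, 1/4 · 1/15 = 1/60, 1/4 · 0 = 0; with total 1/30.
Therefore the posterior P(r = 4 | data) = (1/60) / (1/30) = 1/2.

0.5000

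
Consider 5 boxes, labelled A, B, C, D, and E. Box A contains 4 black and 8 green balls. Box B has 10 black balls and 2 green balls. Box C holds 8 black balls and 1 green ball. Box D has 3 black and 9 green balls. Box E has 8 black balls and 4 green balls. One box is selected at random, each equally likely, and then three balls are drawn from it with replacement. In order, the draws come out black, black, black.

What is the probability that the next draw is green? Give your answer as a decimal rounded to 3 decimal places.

0.190

The likelihood of the observed sequence under each hypothesis: P(data | box A) = (4/12)(4/12)(4/12) = 0.037037; P(data | box B) = (10/12)(10/12)(10/12) = 0.5787; P(data | box C) = (8/9)(8/9)(8/9) = 0.70233; P(data | box D) = (3/12)(3/12)(3/12) = 0.015625; P(data | box E) = (8/12)(8/12)(8/12) = 0.2963.
The prior-weighted likelihoods are 1/5 · 0.037037 = 0.0074074, 1/5 · 0.5787 = 0.11574, 1/5 · 0.70233 = 0.14047, 1/5 · 0.015625 = 0.003125, 1/5 · 0.2963 = 0.059259; summing to 0.326.
Dividing through by the total gives posterior P(box A | data) = 0.022722, P(box B | data) = 0.35503, P(box C | data) = 0.43088, P(box D | data) = 0.0095859, P(box E | data) = 0.18178.
Averaging over the posterior, P(green next | data) = (2/3)(0.022722) + (1/6)(0.35503) + (1/9)(0.43088) + (3/4)(0.0095859) + (1/3)(0.18178) = 0.18998.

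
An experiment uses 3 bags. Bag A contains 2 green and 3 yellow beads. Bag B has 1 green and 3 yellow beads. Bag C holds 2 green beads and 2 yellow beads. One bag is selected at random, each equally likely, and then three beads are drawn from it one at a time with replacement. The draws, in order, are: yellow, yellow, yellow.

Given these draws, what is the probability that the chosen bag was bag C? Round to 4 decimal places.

For each hypothesis, P(data | H) works out to: P(data | bag A) = (3/5)(3/5)(3/5) = 0.216; P(data | bag B) = (3/4)(3/4)(3/4) = 0.42188; P(data | bag C) = (2/4)(2/4)(2/4) = 0.125.
Multiplying each by its prior: 1/3 · 0.216 = 0.072, 1/3 · 0.42188 = 0.14062, 1/3 · 0.125 = 0.041667; with total 0.25429.
Hence P(bag C | data) = (0.041667) / (0.25429) = 0.16385.

0.1639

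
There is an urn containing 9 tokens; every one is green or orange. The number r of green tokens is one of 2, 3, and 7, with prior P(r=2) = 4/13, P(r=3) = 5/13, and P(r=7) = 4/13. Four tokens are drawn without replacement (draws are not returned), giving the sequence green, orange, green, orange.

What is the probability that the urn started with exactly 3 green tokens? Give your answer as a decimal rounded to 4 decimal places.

Under each hypothesis, the probability of the observed sequence is: P(data | r = 2) = (2/9)(7/8)(1/7)(6/6) = 0.027778; P(data | r = 3) = (3/9)(6/8)(2/7)(5/6) = 0.059524; P(data | r = 7) = (7/9)(2/8)(6/7)(1/6) = 0.027778.
Weighting by the prior gives 4/13 · 0.027778 = 0.008547, 5/13 · 0.059524 = 0.022894, 4/13 · 0.027778 = 0.008547; summing to 0.039988.
So P(r = 3 | data) = (0.022894) / (0.039988) = 0.57252.

0.5725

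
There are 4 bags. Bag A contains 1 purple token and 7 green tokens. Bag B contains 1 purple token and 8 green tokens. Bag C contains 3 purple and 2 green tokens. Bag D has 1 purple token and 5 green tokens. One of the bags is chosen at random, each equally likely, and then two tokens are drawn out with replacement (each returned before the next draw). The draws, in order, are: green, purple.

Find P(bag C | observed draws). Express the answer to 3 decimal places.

0.409

For each hypothesis, P(data | H) works out to: P(data | bag A) = (7/8)(1/8) = 0.10938; P(data | bag B) = (8/9)(1/9) = 0.098765; P(data | bag C) = (2/5)(3/5) = 0.24; P(data | bag D) = (5/6)(1/6) = 0.13889.
Weighting by the prior gives 1/4 · 0.10938 = 0.027344, 1/4 · 0.098765 = 0.024691, 1/4 · 0.24 = 0.06, 1/4 · 0.13889 = 0.034722; these sum to 0.14676.
By Bayes' rule, P(bag C | data) = (0.06) / (0.14676) = 0.40884.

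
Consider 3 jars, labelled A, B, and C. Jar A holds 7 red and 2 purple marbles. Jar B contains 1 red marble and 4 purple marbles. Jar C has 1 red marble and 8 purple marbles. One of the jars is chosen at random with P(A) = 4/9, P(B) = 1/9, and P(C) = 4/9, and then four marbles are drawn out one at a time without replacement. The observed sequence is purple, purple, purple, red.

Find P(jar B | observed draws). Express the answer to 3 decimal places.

The likelihood of the observed sequence under each hypothesis: P(data | jar A) = (2/9)(1/8)(0/7) = 0; P(data | jar B) = (4/5)(3/4)(2/3)(1/2) = 1/5; P(data | jar C) = (8/9)(7/8)(6/7)(1/6) = 1/9.
Multiplying each by its prior: 4/9 · 0 = 0, 1/9 · 1/5 = 1/45, 4/9 · 1/9 = 4/81; summing to 29/405.
Therefore the posterior P(jar B | data) = (1/45) / (29/405) = 9/29.

0.310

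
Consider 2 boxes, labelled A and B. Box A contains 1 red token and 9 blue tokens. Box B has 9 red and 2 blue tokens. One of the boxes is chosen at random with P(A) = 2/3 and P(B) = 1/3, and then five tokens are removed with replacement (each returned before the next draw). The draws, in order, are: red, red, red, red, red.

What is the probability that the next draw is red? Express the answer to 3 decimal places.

0.818

Compute the likelihood of the observed sequence for each case: P(data | box A) = (1/10)(1/10)(1/10)(1/10)(1/10) = 1e-05; P(data | box B) = (9/11)(9/11)(9/11)(9/11)(9/11) = 0.36665.
The prior-weighted likelihoods are 2/3 · 1e-05 = 6.6667e-06, 1/3 · 0.36665 = 0.12222; summing to 0.12222.
The posterior is then P(box A | data) = 5.4545e-05, P(box B | data) = 0.99995.
The predictive probability is P(red next | data) = (1/10)(5.4545e-05) + (9/11)(0.99995) = 0.81814.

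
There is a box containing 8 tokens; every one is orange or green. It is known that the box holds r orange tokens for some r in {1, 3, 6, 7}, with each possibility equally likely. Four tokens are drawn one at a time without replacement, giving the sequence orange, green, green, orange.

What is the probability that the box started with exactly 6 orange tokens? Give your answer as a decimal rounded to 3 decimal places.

The likelihood of the observed sequence under each hypothesis: P(data | r = 1) = (1/8)(7/7)(6/6)(0/5) = 0; P(data | r = 3) = (3/8)(5/7)(4/6)(2/5) = 1/14; P(data | r = 6) = (6/8)(2/7)(1/6)(5/5) = 1/28; P(data | r = 7) = (7/8)(1/7)(0/6) = 0.
Multiplying each by its prior: 1/4 · 0 = 0, 1/4 · 1/14 = 1/56, 1/4 · 1/28 = 1/112, 1/4 · 0 = 0; with total 3/112.
So P(r = 6 | data) = (1/112) / (3/112) = 1/3.

0.333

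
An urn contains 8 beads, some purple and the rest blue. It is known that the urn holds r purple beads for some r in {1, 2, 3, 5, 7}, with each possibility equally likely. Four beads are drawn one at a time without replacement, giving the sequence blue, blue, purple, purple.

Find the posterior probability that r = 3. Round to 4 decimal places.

0.4000

The likelihood of the observed sequence under each hypothesis: P(data | r = 1) = (7/8)(6/7)(1/6)(0/5) = 0; P(data | r = 2) = (6/8)(5/7)(2/6)(1/5) = 1/28; P(data | r = 3) = (5/8)(4/7)(3/6)(2/5) = 1/14; P(data | r = 5) = (3/8)(2/7)(5/6)(4/5) = 1/14; P(data | r = 7) = (1/8)(0/7) = 0.
Multiplying each by its prior: 1/5 · 0 = 0, 1/5 · 1/28 = 1/140, 1/5 · 1/14 = 1/70, 1/5 · 1/14 = 1/70, 1/5 · 0 = 0; summing to 1/28.
Therefore the posterior P(r = 3 | data) = (1/70) / (1/28) = 2/5.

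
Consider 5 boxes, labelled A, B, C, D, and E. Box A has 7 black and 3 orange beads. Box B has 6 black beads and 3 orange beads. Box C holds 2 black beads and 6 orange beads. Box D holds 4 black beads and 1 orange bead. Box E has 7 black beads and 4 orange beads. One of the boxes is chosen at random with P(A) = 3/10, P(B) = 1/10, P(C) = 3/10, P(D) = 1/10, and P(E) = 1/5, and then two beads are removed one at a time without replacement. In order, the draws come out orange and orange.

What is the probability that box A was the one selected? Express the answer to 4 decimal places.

For each hypothesis, P(data | H) works out to: P(data | box A) = (3/10)(2/9) = 0.066667; P(data | box B) = (3/9)(2/8) = 0.083333; P(data | box C) = (6/8)(5/7) = 0.53571; P(data | box D) = (1/5)(0/4) = 0; P(data | box E) = (4/11)(3/10) = 0.10909.
Multiplying each by its prior: 3/10 · 0.066667 = 0.02, 1/10 · 0.083333 = 0.0083333, 3/10 · 0.53571 = 0.16071, 1/10 · 0 = 0, 1/5 · 0.10909 = 0.021818; with total 0.21087.
Hence P(box A | data) = (0.02) / (0.21087) = 0.094847.

0.0948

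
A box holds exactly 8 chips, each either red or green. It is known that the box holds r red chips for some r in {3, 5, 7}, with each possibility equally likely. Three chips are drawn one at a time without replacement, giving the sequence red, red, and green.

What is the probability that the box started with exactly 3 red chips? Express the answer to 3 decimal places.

0.227

Compute the likelihood of the observed sequence for each case: P(data | r = 3) = (3/8)(2/7)(5/6) = 5/56; P(data | r = 5) = (5/8)(4/7)(3/6) = 5/28; P(data | r = 7) = (7/8)(6/7)(1/6) = 1/8.
Multiplying each by its prior: 1/3 · 5/56 = 5/168, 1/3 · 5/28 = 5/84, 1/3 · 1/8 = 1/24; these sum to 11/84.
Hence P(r = 3 | data) = (5/168) / (11/84) = 5/22.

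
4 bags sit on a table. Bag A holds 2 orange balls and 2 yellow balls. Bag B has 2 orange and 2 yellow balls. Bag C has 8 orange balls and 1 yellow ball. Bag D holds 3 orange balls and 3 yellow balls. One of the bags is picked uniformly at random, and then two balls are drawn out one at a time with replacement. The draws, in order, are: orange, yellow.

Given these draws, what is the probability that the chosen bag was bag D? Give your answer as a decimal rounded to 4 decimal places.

Compute the likelihood of the observed sequence for each case: P(data | bag A) = (2/4)(2/4) = 0.25; P(data | bag B) = (2/4)(2/4) = 0.25; P(data | bag C) = (8/9)(1/9) = 0.098765; P(data | bag D) = (3/6)(3/6) = 0.25.
The prior-weighted likelihoods are 1/4 · 0.25 = 0.0625, 1/4 · 0.25 = 0.0625, 1/4 · 0.098765 = 0.024691, 1/4 · 0.25 = 0.0625; summing to 0.21219.
Hence P(bag D | data) = (0.0625) / (0.21219) = 0.29455.

0.2945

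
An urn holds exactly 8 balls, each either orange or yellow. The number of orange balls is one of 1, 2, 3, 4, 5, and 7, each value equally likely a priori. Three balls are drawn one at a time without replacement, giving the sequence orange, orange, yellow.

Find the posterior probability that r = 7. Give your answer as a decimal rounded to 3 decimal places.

The likelihood of the observed sequence under each hypothesis: P(data | r = 1) = (1/8)(0/7) = 0; P(data | r = 2) = (2/8)(1/7)(6/6) = 1/28; P(data | r = 3) = (3/8)(2/7)(5/6) = 5/56; P(data | r = 4) = (4/8)(3/7)(4/6) = 1/7; P(data | r = 5) = (5/8)(4/7)(3/6) = 5/28; P(data | r = 7) = (7/8)(6/7)(1/6) = 1/8.
Weighting by the prior gives 1/6 · 0 = 0, 1/6 · 1/28 = 1/168, 1/6 · 5/56 = 5/336, 1/6 · 1/7 = 1/42, 1/6 · 5/28 = 5/168, 1/6 · 1/8 = 1/48; with total 2/21.
Hence P(r = 7 | data) = (1/48) / (2/21) = 7/32.

0.219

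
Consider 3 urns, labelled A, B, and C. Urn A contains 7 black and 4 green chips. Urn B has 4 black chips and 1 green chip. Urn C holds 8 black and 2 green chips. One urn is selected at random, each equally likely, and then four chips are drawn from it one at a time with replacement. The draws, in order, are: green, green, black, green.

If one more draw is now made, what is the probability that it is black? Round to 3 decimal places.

0.685

Under each hypothesis, the probability of the observed sequence is: P(data | urn A) = (4/11)(4/11)(7/11)(4/11) = 0.030599; P(data | urn B) = (1/5)(1/5)(4/5)(1/5) = 0.0064; P(data | urn C) = (2/10)(2/10)(8/10)(2/10) = 0.0064.
Weighting by the prior gives 1/3 · 0.030599 = 0.0102, 1/3 · 0.0064 = 0.0021333, 1/3 · 0.0064 = 0.0021333; summing to 0.014466.
Normalising, the posterior is P(urn A | data) = 0.70506, P(urn B | data) = 0.14747, P(urn C | data) = 0.14747.
The predictive probability is P(black next | data) = (7/11)(0.70506) + (4/5)(0.14747) + (4/5)(0.14747) = 0.68463.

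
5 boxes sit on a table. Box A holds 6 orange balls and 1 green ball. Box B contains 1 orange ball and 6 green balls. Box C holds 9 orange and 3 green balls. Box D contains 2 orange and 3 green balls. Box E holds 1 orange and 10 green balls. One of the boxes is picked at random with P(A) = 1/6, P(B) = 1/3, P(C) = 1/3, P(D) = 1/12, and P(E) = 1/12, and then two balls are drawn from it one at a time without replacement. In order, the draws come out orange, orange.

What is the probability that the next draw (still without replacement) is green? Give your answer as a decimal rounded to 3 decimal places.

Under each hypothesis, the probability of the observed sequence is: P(data | box A) = (6/7)(5/6) = 0.71429; P(data | box B) = (1/7)(0/6) = 0; P(data | box C) = (9/12)(8/11) = 0.54545; P(data | box D) = (2/5)(1/4) = 0.1; P(data | box E) = (1/11)(0/10) = 0.
Multiplying each by its prior: 1/6 · 0.71429 = 0.11905, 1/3 · 0 = 0, 1/3 · 0.54545 = 0.18182, 1/12 · 0.1 = 0.0083333, 1/12 · 0 = 0; with total 0.3092.
Normalising, the posterior is P(box A | data) = 0.38502, P(box B | data) = 0, P(box C | data) = 0.58803, P(box D | data) = 0.026951, P(box E | data) = 0.
Averaging over the posterior, P(green next | data) = (1/5)(0.38502) + (3/10)(0.58803) + (1)(0.026951) = 0.28036.

0.280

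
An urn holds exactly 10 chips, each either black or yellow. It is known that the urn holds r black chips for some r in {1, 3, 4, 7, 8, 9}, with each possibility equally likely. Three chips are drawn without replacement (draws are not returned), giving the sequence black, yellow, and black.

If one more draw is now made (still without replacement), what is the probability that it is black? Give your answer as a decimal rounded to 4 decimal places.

Compute the likelihood of the observed sequence for each case: P(data | r = 1) = (1/10)(9/9)(0/8) = 0; P(data | r = 3) = (3/10)(7/9)(2/8) = 7/120; P(data | r = 4) = (4/10)(6/9)(3/8) = 1/10; P(data | r = 7) = (7/10)(3/9)(6/8) = 7/40; P(data | r = 8) = (8/10)(2/9)(7/8) = 7/45; P(data | r = 9) = (9/10)(1/9)(8/8) = 1/10.
Multiplying each by its prior: 1/6 · 0 = 0, 1/6 · 7/120 = 7/720, 1/6 · 1/10 = 1/60, 1/6 · 7/40 = 7/240, 1/6 · 7/45 = 7/270, 1/6 · 1/10 = 1/60; summing to 53/540.
The posterior is then P(r = 1 | data) = 0, P(r = 3 | data) = 21/212, P(r = 4 | data) = 9/53, P(r = 7 | data) = 63/212, P(r = 8 | data) = 14/53, P(r = 9 | data) = 9/53.
So P(black next | data) = Σ P(black next | H) P(H | data) = (1/7)(21/212) + (2/7)(9/53) + (5/7)(63/212) + (6/7)(14/53) + (1)(9/53) = 249/371.

0.6712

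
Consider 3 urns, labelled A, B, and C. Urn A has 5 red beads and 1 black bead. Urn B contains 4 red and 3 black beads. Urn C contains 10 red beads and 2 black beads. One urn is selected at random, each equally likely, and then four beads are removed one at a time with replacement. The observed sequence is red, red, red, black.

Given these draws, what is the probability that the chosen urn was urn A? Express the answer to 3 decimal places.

Compute the likelihood of the observed sequence for each case: P(data | urn A) = (5/6)(5/6)(5/6)(1/6) = 0.096451; P(data | urn B) = (4/7)(4/7)(4/7)(3/7) = 0.079967; P(data | urn C) = (10/12)(10/12)(10/12)(2/12) = 0.096451.
Weighting by the prior gives 1/3 · 0.096451 = 0.03215, 1/3 · 0.079967 = 0.026656, 1/3 · 0.096451 = 0.03215; summing to 0.090956.
Therefore the posterior P(urn A | data) = (0.03215) / (0.090956) = 0.35347.

0.353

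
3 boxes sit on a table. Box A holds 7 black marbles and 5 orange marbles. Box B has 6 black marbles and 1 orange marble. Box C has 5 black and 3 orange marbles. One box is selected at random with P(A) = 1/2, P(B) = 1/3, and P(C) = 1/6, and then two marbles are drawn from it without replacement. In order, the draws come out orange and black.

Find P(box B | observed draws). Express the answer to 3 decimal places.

Under each hypothesis, the probability of the observed sequence is: P(data | box A) = (5/12)(7/11) = 0.26515; P(data | box B) = (1/7)(6/6) = 0.14286; P(data | box C) = (3/8)(5/7) = 0.26786.
The prior-weighted likelihoods are 1/2 · 0.26515 = 0.13258, 1/3 · 0.14286 = 0.047619, 1/6 · 0.26786 = 0.044643; with total 0.22484.
Therefore the posterior P(box B | data) = (0.047619) / (0.22484) = 0.21179.

0.212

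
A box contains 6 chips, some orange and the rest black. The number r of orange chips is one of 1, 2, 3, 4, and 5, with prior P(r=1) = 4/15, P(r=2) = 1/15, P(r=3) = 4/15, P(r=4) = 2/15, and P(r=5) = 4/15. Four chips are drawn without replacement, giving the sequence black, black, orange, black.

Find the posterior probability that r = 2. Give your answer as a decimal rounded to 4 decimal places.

The likelihood of the observed sequence under each hypothesis: P(data | r = 1) = (5/6)(4/5)(1/4)(3/3) = 1/6; P(data | r = 2) = (4/6)(3/5)(2/4)(2/3) = 2/15; P(data | r = 3) = (3/6)(2/5)(3/4)(1/3) = 1/20; P(data | r = 4) = (2/6)(1/5)(4/4)(0/3) = 0; P(data | r = 5) = (1/6)(0/5) = 0.
Multiplying each by its prior: 4/15 · 1/6 = 2/45, 1/15 · 2/15 = 2/225, 4/15 · 1/20 = 1/75, 2/15 · 0 = 0, 4/15 · 0 = 0; with total 1/15.
By Bayes' rule, P(r = 2 | data) = (2/225) / (1/15) = 2/15.

0.1333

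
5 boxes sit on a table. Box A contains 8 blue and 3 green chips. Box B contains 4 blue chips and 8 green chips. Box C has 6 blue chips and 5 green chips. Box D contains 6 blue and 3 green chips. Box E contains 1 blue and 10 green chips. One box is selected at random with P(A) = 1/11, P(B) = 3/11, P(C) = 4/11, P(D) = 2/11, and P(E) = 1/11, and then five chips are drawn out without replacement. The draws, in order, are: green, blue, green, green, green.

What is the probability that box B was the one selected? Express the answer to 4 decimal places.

0.5976

Compute the likelihood of the observed sequence for each case: P(data | box A) = (3/11)(8/10)(2/9)(1/8)(0/7) = 0; P(data | box B) = (8/12)(4/11)(7/10)(6/9)(5/8) = 0.070707; P(data | box C) = (5/11)(6/10)(4/9)(3/8)(2/7) = 0.012987; P(data | box D) = (3/9)(6/8)(2/7)(1/6)(0/5) = 0; P(data | box E) = (10/11)(1/10)(9/9)(8/8)(7/7) = 0.090909.
The prior-weighted likelihoods are 1/11 · 0 = 0, 3/11 · 0.070707 = 0.019284, 4/11 · 0.012987 = 0.0047226, 2/11 · 0 = 0, 1/11 · 0.090909 = 0.0082645; these sum to 0.032271.
Therefore the posterior P(box B | data) = (0.019284) / (0.032271) = 0.59756.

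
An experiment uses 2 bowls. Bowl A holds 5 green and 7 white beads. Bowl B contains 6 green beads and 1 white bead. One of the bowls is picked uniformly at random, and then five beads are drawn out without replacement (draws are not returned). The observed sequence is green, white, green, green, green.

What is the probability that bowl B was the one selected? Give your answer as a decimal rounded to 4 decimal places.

0.9417

Compute the likelihood of the observed sequence for each case: P(data | bowl A) = (5/12)(7/11)(4/10)(3/9)(2/8) = 0.0088384; P(data | bowl B) = (6/7)(1/6)(5/5)(4/4)(3/3) = 0.14286.
Weighting by the prior gives 1/2 · 0.0088384 = 0.0044192, 1/2 · 0.14286 = 0.071429; these sum to 0.075848.
So P(bowl B | data) = (0.071429) / (0.075848) = 0.94174.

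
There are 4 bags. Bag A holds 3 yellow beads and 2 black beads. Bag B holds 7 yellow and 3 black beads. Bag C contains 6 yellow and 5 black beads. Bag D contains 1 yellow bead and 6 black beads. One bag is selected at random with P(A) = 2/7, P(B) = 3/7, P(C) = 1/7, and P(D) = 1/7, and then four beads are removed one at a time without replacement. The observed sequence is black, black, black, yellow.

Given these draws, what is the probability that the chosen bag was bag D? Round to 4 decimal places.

The likelihood of the observed sequence under each hypothesis: P(data | bag A) = (2/5)(1/4)(0/3) = 0; P(data | bag B) = (3/10)(2/9)(1/8)(7/7) = 0.0083333; P(data | bag C) = (5/11)(4/10)(3/9)(6/8) = 0.045455; P(data | bag D) = (6/7)(5/6)(4/5)(1/4) = 0.14286.
The prior-weighted likelihoods are 2/7 · 0 = 0, 3/7 · 0.0083333 = 0.0035714, 1/7 · 0.045455 = 0.0064935, 1/7 · 0.14286 = 0.020408; with total 0.030473.
Therefore the posterior P(bag D | data) = (0.020408) / (0.030473) = 0.66971.

0.6697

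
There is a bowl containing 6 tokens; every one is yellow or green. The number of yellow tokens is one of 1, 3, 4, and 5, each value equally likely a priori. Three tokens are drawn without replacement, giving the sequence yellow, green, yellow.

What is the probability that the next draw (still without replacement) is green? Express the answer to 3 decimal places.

Compute the likelihood of the observed sequence for each case: P(data | r = 1) = (1/6)(5/5)(0/4) = 0; P(data | r = 3) = (3/6)(3/5)(2/4) = 3/20; P(data | r = 4) = (4/6)(2/5)(3/4) = 1/5; P(data | r = 5) = (5/6)(1/5)(4/4) = 1/6.
Weighting by the prior gives 1/4 · 0 = 0, 1/4 · 3/20 = 3/80, 1/4 · 1/5 = 1/20, 1/4 · 1/6 = 1/24; summing to 31/240.
Dividing through by the total gives posterior P(r = 1 | data) = 0, P(r = 3 | data) = 9/31, P(r = 4 | data) = 12/31, P(r = 5 | data) = 10/31.
So P(green next | data) = Σ P(green next | H) P(H | data) = (2/3)(9/31) + (1/3)(12/31) + (0)(10/31) = 10/31.

0.323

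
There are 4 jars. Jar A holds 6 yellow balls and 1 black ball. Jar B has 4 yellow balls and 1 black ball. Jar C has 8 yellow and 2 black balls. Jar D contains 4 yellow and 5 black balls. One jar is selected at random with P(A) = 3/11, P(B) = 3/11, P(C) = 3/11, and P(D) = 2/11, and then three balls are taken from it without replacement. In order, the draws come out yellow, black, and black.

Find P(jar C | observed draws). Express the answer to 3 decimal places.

0.174

For each hypothesis, P(data | H) works out to: P(data | jar A) = (6/7)(1/6)(0/5) = 0; P(data | jar B) = (4/5)(1/4)(0/3) = 0; P(data | jar C) = (8/10)(2/9)(1/8) = 1/45; P(data | jar D) = (4/9)(5/8)(4/7) = 10/63.
The prior-weighted likelihoods are 3/11 · 0 = 0, 3/11 · 0 = 0, 3/11 · 1/45 = 1/165, 2/11 · 10/63 = 20/693; with total 11/315.
By Bayes' rule, P(jar C | data) = (1/165) / (11/315) = 21/121.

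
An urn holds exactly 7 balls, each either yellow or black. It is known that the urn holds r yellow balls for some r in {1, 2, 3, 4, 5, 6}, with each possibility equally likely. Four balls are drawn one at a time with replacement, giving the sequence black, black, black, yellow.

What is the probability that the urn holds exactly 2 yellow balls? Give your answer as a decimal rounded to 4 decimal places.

Under each hypothesis, the probability of the observed sequence is: P(data | r = 1) = (6/7)(6/7)(6/7)(1/7) = 0.089963; P(data | r = 2) = (5/7)(5/7)(5/7)(2/7) = 0.10412; P(data | r = 3) = (4/7)(4/7)(4/7)(3/7) = 0.079967; P(data | r = 4) = (3/7)(3/7)(3/7)(4/7) = 0.044981; P(data | r = 5) = (2/7)(2/7)(2/7)(5/7) = 0.01666; P(data | r = 6) = (1/7)(1/7)(1/7)(6/7) = 0.002499.
The prior-weighted likelihoods are 1/6 · 0.089963 = 0.014994, 1/6 · 0.10412 = 0.017354, 1/6 · 0.079967 = 0.013328, 1/6 · 0.044981 = 0.0074969, 1/6 · 0.01666 = 0.0027766, 1/6 · 0.002499 = 0.00041649; with total 0.056365.
By Bayes' rule, P(r = 2 | data) = (0.017354) / (0.056365) = 0.30788.

0.3079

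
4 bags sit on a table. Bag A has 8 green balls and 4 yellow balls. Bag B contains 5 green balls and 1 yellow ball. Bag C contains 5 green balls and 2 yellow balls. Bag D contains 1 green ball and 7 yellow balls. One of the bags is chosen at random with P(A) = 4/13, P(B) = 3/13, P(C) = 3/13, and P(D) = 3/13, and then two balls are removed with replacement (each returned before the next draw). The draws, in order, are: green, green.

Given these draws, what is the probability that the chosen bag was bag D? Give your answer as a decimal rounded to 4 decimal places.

Under each hypothesis, the probability of the observed sequence is: P(data | bag A) = (8/12)(8/12) = 0.44444; P(data | bag B) = (5/6)(5/6) = 0.69444; P(data | bag C) = (5/7)(5/7) = 0.5102; P(data | bag D) = (1/8)(1/8) = 0.015625.
Weighting by the prior gives 4/13 · 0.44444 = 0.13675, 3/13 · 0.69444 = 0.16026, 3/13 · 0.5102 = 0.11774, 3/13 · 0.015625 = 0.0036058; summing to 0.41835.
Hence P(bag D | data) = (0.0036058) / (0.41835) = 0.0086189.

0.0086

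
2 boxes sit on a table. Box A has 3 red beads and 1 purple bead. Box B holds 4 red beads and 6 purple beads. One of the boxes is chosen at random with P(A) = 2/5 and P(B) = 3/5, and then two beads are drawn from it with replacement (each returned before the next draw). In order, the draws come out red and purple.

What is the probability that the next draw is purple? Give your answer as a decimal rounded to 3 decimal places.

0.480

Under each hypothesis, the probability of the observed sequence is: P(data | box A) = (3/4)(1/4) = 3/16; P(data | box B) = (4/10)(6/10) = 6/25.
Weighting by the prior gives 2/5 · 3/16 = 3/40, 3/5 · 6/25 = 18/125; these sum to 219/1000.
The posterior is then P(box A | data) = 0.34247, P(box B | data) = 0.65753.
The predictive probability is P(purple next | data) = (1/4)(0.34247) + (3/5)(0.65753) = 0.48014.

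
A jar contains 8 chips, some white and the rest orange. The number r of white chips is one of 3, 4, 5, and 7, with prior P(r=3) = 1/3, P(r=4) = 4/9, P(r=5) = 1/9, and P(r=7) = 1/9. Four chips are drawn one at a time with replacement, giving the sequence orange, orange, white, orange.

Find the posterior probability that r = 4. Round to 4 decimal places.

0.4470

The likelihood of the observed sequence under each hypothesis: P(data | r = 3) = (5/8)(5/8)(3/8)(5/8) = 0.091553; P(data | r = 4) = (4/8)(4/8)(4/8)(4/8) = 0.0625; P(data | r = 5) = (3/8)(3/8)(5/8)(3/8) = 0.032959; P(data | r = 7) = (1/8)(1/8)(7/8)(1/8) = 0.001709.
Weighting by the prior gives 1/3 · 0.091553 = 0.030518, 4/9 · 0.0625 = 0.027778, 1/9 · 0.032959 = 0.0036621, 1/9 · 0.001709 = 0.00018989; with total 0.062147.
By Bayes' rule, P(r = 4 | data) = (0.027778) / (0.062147) = 0.44697.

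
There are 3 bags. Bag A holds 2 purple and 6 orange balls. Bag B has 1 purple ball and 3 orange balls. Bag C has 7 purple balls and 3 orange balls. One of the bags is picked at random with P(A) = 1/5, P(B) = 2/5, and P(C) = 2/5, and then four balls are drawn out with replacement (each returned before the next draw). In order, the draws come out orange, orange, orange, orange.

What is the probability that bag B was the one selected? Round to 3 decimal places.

0.655

For each hypothesis, P(data | H) works out to: P(data | bag A) = (6/8)(6/8)(6/8)(6/8) = 0.31641; P(data | bag B) = (3/4)(3/4)(3/4)(3/4) = 0.31641; P(data | bag C) = (3/10)(3/10)(3/10)(3/10) = 0.0081.
The prior-weighted likelihoods are 1/5 · 0.31641 = 0.063281, 2/5 · 0.31641 = 0.12656, 2/5 · 0.0081 = 0.00324; these sum to 0.19308.
By Bayes' rule, P(bag B | data) = (0.12656) / (0.19308) = 0.65548.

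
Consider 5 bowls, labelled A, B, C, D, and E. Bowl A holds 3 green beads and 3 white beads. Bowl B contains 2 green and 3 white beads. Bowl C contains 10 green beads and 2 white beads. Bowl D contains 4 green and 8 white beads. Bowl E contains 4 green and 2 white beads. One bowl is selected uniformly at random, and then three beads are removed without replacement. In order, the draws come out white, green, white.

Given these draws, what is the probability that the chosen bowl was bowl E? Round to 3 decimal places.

Under each hypothesis, the probability of the observed sequence is: P(data | bowl A) = (3/6)(3/5)(2/4) = 0.15; P(data | bowl B) = (3/5)(2/4)(2/3) = 0.2; P(data | bowl C) = (2/12)(10/11)(1/10) = 0.015152; P(data | bowl D) = (8/12)(4/11)(7/10) = 0.1697; P(data | bowl E) = (2/6)(4/5)(1/4) = 0.066667.
Weighting by the prior gives 1/5 · 0.15 = 0.03, 1/5 · 0.2 = 0.04, 1/5 · 0.015152 = 0.0030303, 1/5 · 0.1697 = 0.033939, 1/5 · 0.066667 = 0.013333; summing to 0.1203.
Therefore the posterior P(bowl E | data) = (0.013333) / (0.1203) = 0.11083.

0.111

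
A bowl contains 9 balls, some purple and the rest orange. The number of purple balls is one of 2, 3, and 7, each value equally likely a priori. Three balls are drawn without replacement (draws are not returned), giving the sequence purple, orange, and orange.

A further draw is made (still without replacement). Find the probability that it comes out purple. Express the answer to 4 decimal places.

Compute the likelihood of the observed sequence for each case: P(data | r = 2) = (2/9)(7/8)(6/7) = 1/6; P(data | r = 3) = (3/9)(6/8)(5/7) = 5/28; P(data | r = 7) = (7/9)(2/8)(1/7) = 1/36.
The prior-weighted likelihoods are 1/3 · 1/6 = 1/18, 1/3 · 5/28 = 5/84, 1/3 · 1/36 = 1/108; summing to 47/378.
The posterior is then P(r = 2 | data) = 21/47, P(r = 3 | data) = 45/94, P(r = 7 | data) = 7/94.
So P(purple next | data) = Σ P(purple next | H) P(H | data) = (1/6)(21/47) + (1/3)(45/94) + (1)(7/94) = 29/94.

0.3085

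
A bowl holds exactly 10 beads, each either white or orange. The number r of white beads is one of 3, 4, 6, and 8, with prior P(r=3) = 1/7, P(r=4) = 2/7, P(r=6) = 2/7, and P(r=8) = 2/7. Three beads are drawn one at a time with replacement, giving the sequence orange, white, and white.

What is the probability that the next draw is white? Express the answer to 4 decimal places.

0.5924

The likelihood of the observed sequence under each hypothesis: P(data | r = 3) = (7/10)(3/10)(3/10) = 0.063; P(data | r = 4) = (6/10)(4/10)(4/10) = 0.096; P(data | r = 6) = (4/10)(6/10)(6/10) = 0.144; P(data | r = 8) = (2/10)(8/10)(8/10) = 0.128.
Multiplying each by its prior: 1/7 · 0.063 = 0.009, 2/7 · 0.096 = 0.027429, 2/7 · 0.144 = 0.041143, 2/7 · 0.128 = 0.036571; these sum to 0.11414.
Normalising, the posterior is P(r = 3 | data) = 0.078849, P(r = 4 | data) = 0.2403, P(r = 6 | data) = 0.36045, P(r = 8 | data) = 0.3204.
Averaging over the posterior, P(white next | data) = (3/10)(0.078849) + (2/5)(0.2403) + (3/5)(0.36045) + (4/5)(0.3204) = 0.59237.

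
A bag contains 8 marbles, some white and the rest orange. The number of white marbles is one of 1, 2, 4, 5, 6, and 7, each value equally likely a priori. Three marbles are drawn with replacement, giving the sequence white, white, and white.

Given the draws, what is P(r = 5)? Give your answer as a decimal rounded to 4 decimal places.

0.1651

Compute the likelihood of the observed sequence for each case: P(data | r = 1) = (1/8)(1/8)(1/8) = 0.0019531; P(data | r = 2) = (2/8)(2/8)(2/8) = 0.015625; P(data | r = 4) = (4/8)(4/8)(4/8) = 0.125; P(data | r = 5) = (5/8)(5/8)(5/8) = 0.24414; P(data | r = 6) = (6/8)(6/8)(6/8) = 0.42188; P(data | r = 7) = (7/8)(7/8)(7/8) = 0.66992.
Multiplying each by its prior: 1/6 · 0.0019531 = 0.00032552, 1/6 · 0.015625 = 0.0026042, 1/6 · 0.125 = 0.020833, 1/6 · 0.24414 = 0.04069, 1/6 · 0.42188 = 0.070312, 1/6 · 0.66992 = 0.11165; with total 0.24642.
So P(r = 5 | data) = (0.04069) / (0.24642) = 0.16513.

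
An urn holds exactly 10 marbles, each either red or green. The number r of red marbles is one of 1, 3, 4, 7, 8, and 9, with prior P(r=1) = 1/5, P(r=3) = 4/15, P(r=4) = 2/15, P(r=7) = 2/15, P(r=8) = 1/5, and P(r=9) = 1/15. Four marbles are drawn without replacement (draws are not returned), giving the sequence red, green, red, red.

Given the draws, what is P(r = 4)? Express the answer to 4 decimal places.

For each hypothesis, P(data | H) works out to: P(data | r = 1) = (1/10)(9/9)(0/8) = 0; P(data | r = 3) = (3/10)(7/9)(2/8)(1/7) = 0.0083333; P(data | r = 4) = (4/10)(6/9)(3/8)(2/7) = 0.028571; P(data | r = 7) = (7/10)(3/9)(6/8)(5/7) = 0.125; P(data | r = 8) = (8/10)(2/9)(7/8)(6/7) = 0.13333; P(data | r = 9) = (9/10)(1/9)(8/8)(7/7) = 0.1.
Weighting by the prior gives 1/5 · 0 = 0, 4/15 · 0.0083333 = 0.0022222, 2/15 · 0.028571 = 0.0038095, 2/15 · 0.125 = 0.016667, 1/5 · 0.13333 = 0.026667, 1/15 · 0.1 = 0.0066667; these sum to 0.056032.
So P(r = 4 | data) = (0.0038095) / (0.056032) = 0.067989.

0.0680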